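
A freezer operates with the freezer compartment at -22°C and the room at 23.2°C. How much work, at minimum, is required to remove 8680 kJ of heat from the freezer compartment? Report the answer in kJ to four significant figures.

1562 kJ

In absolute terms T_C = 251.15 K and T_H = 296.35 K, so ΔT = 45.20 K.
The reversible limit is COP_R = T_C/ΔT = 5.556, so W_min = Q_C/COP = Q_C·ΔT/T_C.
W_min = 8680 × 45.20/251.15 = 1562 kJ.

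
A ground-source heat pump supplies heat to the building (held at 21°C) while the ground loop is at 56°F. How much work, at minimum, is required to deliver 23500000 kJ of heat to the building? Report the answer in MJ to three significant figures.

In absolute terms T_C = 286.48 K and T_H = 294.15 K, so ΔT = 7.667 K.
The reversible limit is COP_HP = T_H/ΔT = 38.37, so W_min = Q_H/COP = Q_H·ΔT/T_H.
W_min = 23500000 × 7.667/294.15 = 612500 kJ = 612.5 MJ.

612 MJ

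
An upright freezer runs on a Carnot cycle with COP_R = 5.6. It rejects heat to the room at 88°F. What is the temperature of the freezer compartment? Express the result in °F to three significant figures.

For a Carnot refrigerator COP_R = T_C/(T_H − T_C), so T_C = COP·T_H/(1 + COP).
With T_H = 304.26 K, T_C = 5.6 × 304.26/6.600 = 258.16 K.
Converting, 258.16 K = 5.02°F.

5.02 °F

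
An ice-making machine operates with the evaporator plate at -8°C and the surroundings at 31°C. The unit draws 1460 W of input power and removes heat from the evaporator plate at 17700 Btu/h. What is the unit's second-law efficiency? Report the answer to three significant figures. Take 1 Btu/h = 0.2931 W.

Converting, Q̇_C = 17700 Btu/h = 5188 W, so COP_actual = Q̇_C/Ẇ = 5188/1460 = 3.553.
In absolute terms T_C = 265.15 K and T_H = 304.15 K, so ΔT = 39.00 K.
COP_Carnot = T_C/ΔT = 265.15/39.00 = 6.799.
η_II = COP_actual/COP_Carnot = 3.553/6.799 = 0.5226.

0.523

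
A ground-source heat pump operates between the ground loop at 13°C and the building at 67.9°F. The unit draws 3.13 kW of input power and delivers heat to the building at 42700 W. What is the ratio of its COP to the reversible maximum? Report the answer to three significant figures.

Converting, Q̇_H = 42700 W = 42.70 kW, so COP_actual = Q̇_H/Ẇ = 42.70/3.130 = 13.64.
In absolute terms T_C = 286.15 K and T_H = 293.09 K, so ΔT = 6.944 K.
COP_Carnot = T_H/ΔT = 293.09/6.944 = 42.21.
η_II = COP_actual/COP_Carnot = 13.64/42.21 = 0.3232.

0.323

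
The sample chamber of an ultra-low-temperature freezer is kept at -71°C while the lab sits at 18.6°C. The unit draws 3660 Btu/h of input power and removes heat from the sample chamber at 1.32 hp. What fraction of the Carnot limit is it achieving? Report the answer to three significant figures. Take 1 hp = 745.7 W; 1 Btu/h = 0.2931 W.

0.407

Converting, Q̇_C = 1.320 hp = 3358 Btu/h, so COP_actual = Q̇_C/Ẇ = 3358/3660 = 0.9176.
In absolute terms T_C = 202.15 K and T_H = 291.75 K, so ΔT = 89.60 K.
COP_Carnot = T_C/ΔT = 202.15/89.60 = 2.256.
η_II = COP_actual/COP_Carnot = 0.9176/2.256 = 0.4067.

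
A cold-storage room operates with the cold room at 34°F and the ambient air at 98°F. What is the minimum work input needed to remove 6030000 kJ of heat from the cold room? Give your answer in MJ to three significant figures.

782 MJ

In absolute terms T_C = 274.26 K and T_H = 309.82 K, so ΔT = 35.56 K.
The reversible limit is COP_R = T_C/ΔT = 7.714, so W_min = Q_C/COP = Q_C·ΔT/T_C.
W_min = 6030000 × 35.56/274.26 = 781700 kJ = 781.7 MJ.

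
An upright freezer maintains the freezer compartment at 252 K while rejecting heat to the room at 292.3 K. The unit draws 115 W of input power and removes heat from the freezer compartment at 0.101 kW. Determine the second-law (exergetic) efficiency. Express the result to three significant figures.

Converting, Q̇_C = 0.1010 kW = 101.0 W, so COP_actual = Q̇_C/Ẇ = 101.0/115.0 = 0.8783.
The reservoir spacing is ΔT = 292.3 − 252 = 40.30 K.
COP_Carnot = T_C/ΔT = 252.00/40.30 = 6.253.
η_II = COP_actual/COP_Carnot = 0.8783/6.253 = 0.1405.

0.140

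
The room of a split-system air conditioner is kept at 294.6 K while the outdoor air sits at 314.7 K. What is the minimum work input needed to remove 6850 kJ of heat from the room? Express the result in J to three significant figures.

467000 J

The reservoir spacing is ΔT = 314.7 − 294.6 = 20.10 K.
The reversible limit is COP_R = T_C/ΔT = 14.66, so W_min = Q_C/COP = Q_C·ΔT/T_C.
W_min = 6850 × 20.10/294.60 = 467.4 kJ = 467400 J.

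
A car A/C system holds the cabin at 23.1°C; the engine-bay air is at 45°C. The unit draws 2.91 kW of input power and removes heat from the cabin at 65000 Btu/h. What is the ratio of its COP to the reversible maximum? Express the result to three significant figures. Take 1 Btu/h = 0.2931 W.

Converting, Q̇_C = 65000 Btu/h = 19.05 kW, so COP_actual = Q̇_C/Ẇ = 19.05/2.910 = 6.547.
In absolute terms T_C = 296.25 K and T_H = 318.15 K, so ΔT = 21.90 K.
COP_Carnot = T_C/ΔT = 296.25/21.90 = 13.53.
η_II = COP_actual/COP_Carnot = 6.547/13.53 = 0.4840.

0.484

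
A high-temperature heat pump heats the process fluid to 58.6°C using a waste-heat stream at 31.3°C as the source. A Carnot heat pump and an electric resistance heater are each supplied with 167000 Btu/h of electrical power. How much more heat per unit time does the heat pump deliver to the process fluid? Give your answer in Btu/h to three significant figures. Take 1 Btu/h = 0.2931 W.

1860000 Btu/h

In absolute terms T_C = 304.45 K and T_H = 331.75 K, so ΔT = 27.30 K.
COP_Carnot = T_H/ΔT = 331.75/27.30 = 12.15.
The heat pump delivers Q̇_H = COP × Ẇ = 2029000 Btu/h; the resistance heater delivers Ẇ = 167000 Btu/h.
Extra = (COP − 1)·Ẇ = 1862000 Btu/h.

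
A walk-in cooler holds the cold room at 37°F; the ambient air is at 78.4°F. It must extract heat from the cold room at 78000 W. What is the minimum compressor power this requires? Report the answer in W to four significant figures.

6502 W

In absolute terms T_C = 275.93 K and T_H = 298.93 K, so ΔT = 23.00 K.
COP_Carnot = T_C/ΔT = 275.93/23.00 = 12.00.
Ẇ_min = Q̇/COP_Carnot = 78000/12.00 = 6502 W.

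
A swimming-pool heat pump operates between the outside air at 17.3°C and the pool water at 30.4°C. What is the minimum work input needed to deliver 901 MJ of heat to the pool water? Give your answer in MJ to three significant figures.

38.9 MJ

In absolute terms T_C = 290.45 K and T_H = 303.55 K, so ΔT = 13.10 K.
The reversible limit is COP_HP = T_H/ΔT = 23.17, so W_min = Q_H/COP = Q_H·ΔT/T_H.
W_min = 901.0 × 13.10/303.55 = 38.88 MJ.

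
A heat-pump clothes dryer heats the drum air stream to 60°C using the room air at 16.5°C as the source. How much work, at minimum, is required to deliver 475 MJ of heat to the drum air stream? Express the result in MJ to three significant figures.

In absolute terms T_C = 289.65 K and T_H = 333.15 K, so ΔT = 43.50 K.
The reversible limit is COP_HP = T_H/ΔT = 7.659, so W_min = Q_H/COP = Q_H·ΔT/T_H.
W_min = 475.0 × 43.50/333.15 = 62.02 MJ.

62.0 MJ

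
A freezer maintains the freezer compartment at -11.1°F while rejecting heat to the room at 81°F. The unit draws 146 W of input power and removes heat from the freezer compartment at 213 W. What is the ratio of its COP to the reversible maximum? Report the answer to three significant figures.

0.300

COP_actual = Q̇_C/Ẇ = 213.0/146.0 = 1.459.
In absolute terms T_C = 249.21 K and T_H = 300.37 K, so ΔT = 51.17 K.
COP_Carnot = T_C/ΔT = 249.21/51.17 = 4.870.
η_II = COP_actual/COP_Carnot = 1.459/4.870 = 0.2995.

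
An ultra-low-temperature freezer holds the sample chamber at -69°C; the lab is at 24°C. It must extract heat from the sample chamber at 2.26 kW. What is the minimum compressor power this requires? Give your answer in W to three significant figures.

1030 W

In absolute terms T_C = 204.15 K and T_H = 297.15 K, so ΔT = 93.00 K.
COP_Carnot = T_C/ΔT = 204.15/93.00 = 2.195.
Ẇ_min = Q̇/COP_Carnot = 2.260/2.195 = 1.030 kW = 1030 W.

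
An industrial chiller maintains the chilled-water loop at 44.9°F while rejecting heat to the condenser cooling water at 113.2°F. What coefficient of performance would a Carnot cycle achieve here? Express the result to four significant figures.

7.388

In absolute terms T_C = 280.32 K and T_H = 318.26 K, so ΔT = 37.94 K.
For a reversible cycle, COP_Carnot = T_C/ΔT = 280.32/37.94 = 7.388.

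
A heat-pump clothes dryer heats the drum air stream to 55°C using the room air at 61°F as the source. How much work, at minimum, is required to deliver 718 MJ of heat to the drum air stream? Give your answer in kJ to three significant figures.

85100 kJ

In absolute terms T_C = 289.26 K and T_H = 328.15 K, so ΔT = 38.89 K.
The reversible limit is COP_HP = T_H/ΔT = 8.438, so W_min = Q_H/COP = Q_H·ΔT/T_H.
W_min = 718.0 × 38.89/328.15 = 85.09 MJ = 85090 kJ.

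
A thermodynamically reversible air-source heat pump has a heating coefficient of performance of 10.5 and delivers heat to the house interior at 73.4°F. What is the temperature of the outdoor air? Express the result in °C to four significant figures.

-5.205 °C

COP_HP = T_H/(T_H − T_C) gives T_H − T_C = T_H/COP.
With T_H = 296.15 K, T_C = 296.15 × (1 − 1/10.5) = 267.95 K.
Converting, 267.95 K = -5.20°C.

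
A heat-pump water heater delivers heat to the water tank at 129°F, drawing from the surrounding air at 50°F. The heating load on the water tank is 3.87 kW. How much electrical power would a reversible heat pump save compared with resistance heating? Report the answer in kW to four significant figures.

In absolute terms T_C = 283.15 K and T_H = 327.04 K, so ΔT = 43.89 K.
COP_Carnot = T_H/ΔT = 327.04/43.89 = 7.452.
Resistance heating needs Ẇ_res = Q̇_H = 3.870 kW; the reversible heat pump needs only Ẇ_hp = Q̇_H/COP = 0.5194 kW.
Saving = 3.870 − 0.5194 = 3.351 kW.

3.351 kW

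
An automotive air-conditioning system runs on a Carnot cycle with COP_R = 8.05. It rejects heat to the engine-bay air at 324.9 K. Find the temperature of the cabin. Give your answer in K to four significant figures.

289.0 K

For a Carnot refrigerator COP_R = T_C/(T_H − T_C), so T_C = COP·T_H/(1 + COP).
With T_H = 324.90 K, T_C = 8.05 × 324.90/9.050 = 289.00 K.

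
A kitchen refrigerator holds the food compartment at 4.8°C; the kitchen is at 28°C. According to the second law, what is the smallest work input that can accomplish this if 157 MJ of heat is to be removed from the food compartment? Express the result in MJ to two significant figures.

In absolute terms T_C = 277.95 K and T_H = 301.15 K, so ΔT = 23.20 K.
The reversible limit is COP_R = T_C/ΔT = 11.98, so W_min = Q_C/COP = Q_C·ΔT/T_C.
W_min = 157.0 × 23.20/277.95 = 13.10 MJ.

13 MJ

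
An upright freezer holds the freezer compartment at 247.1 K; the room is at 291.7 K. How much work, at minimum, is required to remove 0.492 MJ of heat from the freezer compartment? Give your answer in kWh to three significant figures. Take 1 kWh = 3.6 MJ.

The reservoir spacing is ΔT = 291.7 − 247.1 = 44.60 K.
The reversible limit is COP_R = T_C/ΔT = 5.540, so W_min = Q_C/COP = Q_C·ΔT/T_C.
W_min = 0.4920 × 44.60/247.10 = 0.08880 MJ = 0.02467 kWh.

0.0247 kWh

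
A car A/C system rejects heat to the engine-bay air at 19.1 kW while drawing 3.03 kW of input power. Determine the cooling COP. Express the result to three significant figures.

The first law gives Q̇_H = Q̇_C + Ẇ, so the three rates are Q̇_C = 16.07, Q̇_H = 19.10, Ẇ = 3.030 kW.
COP_R = Q̇_C/Ẇ = 16.07/3.030 = 5.304.

5.30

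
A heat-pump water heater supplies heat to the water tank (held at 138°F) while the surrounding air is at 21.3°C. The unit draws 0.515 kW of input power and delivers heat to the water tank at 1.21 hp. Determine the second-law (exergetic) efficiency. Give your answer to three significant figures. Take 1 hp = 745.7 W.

Converting, Q̇_H = 1.210 hp = 0.9023 kW, so COP_actual = Q̇_H/Ẇ = 0.9023/0.5150 = 1.752.
In absolute terms T_C = 294.45 K and T_H = 332.04 K, so ΔT = 37.59 K.
COP_Carnot = T_H/ΔT = 332.04/37.59 = 8.833.
η_II = COP_actual/COP_Carnot = 1.752/8.833 = 0.1983.

0.198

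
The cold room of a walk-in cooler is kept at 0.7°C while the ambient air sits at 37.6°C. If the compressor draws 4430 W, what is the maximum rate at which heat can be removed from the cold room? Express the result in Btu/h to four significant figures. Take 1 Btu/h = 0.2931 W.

In absolute terms T_C = 273.85 K and T_H = 310.75 K, so ΔT = 36.90 K.
COP_Carnot = T_C/ΔT = 273.85/36.90 = 7.421.
Q̇_max = COP_Carnot × Ẇ = 7.421 × 4430 W = 32880 W = 112200 Btu/h.

112200 Btu/h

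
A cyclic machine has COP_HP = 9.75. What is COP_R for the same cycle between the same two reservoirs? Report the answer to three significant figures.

8.75

Since Q_H = Q_C + W for any cycle, COP_R = Q_C/W = Q_H/W − 1.
COP_R = 9.75 − 1 = 8.75.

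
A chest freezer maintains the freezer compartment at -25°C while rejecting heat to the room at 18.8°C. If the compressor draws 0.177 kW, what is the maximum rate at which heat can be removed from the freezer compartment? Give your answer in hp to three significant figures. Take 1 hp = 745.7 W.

In absolute terms T_C = 248.15 K and T_H = 291.95 K, so ΔT = 43.80 K.
COP_Carnot = T_C/ΔT = 248.15/43.80 = 5.666.
Q̇_max = COP_Carnot × Ẇ = 5.666 × 0.1770 kW = 1.003 kW = 1.345 hp.

1.34 hp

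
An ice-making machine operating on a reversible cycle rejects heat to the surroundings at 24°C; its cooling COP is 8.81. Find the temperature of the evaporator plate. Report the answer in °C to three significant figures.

-6.29 °C

For a Carnot refrigerator COP_R = T_C/(T_H − T_C), so T_C = COP·T_H/(1 + COP).
With T_H = 297.15 K, T_C = 8.81 × 297.15/9.810 = 266.86 K.
Converting, 266.86 K = -6.29°C.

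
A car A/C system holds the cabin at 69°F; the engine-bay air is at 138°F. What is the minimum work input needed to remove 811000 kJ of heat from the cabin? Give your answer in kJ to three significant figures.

106000 kJ

In absolute terms T_C = 293.71 K and T_H = 332.04 K, so ΔT = 38.33 K.
The reversible limit is COP_R = T_C/ΔT = 7.662, so W_min = Q_C/COP = Q_C·ΔT/T_C.
W_min = 811000 × 38.33/293.71 = 105800 kJ.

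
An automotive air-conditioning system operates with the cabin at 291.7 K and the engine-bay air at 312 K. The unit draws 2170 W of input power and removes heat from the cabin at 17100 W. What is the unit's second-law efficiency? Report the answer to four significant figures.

0.5484

COP_actual = Q̇_C/Ẇ = 17100/2170 = 7.880.
The reservoir spacing is ΔT = 312 − 291.7 = 20.30 K.
COP_Carnot = T_C/ΔT = 291.70/20.30 = 14.37.
η_II = COP_actual/COP_Carnot = 7.880/14.37 = 0.5484.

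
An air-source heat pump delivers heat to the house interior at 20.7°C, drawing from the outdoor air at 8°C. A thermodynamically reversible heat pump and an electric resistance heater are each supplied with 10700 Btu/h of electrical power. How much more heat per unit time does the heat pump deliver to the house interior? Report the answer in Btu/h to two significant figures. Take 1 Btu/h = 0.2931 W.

In absolute terms T_C = 281.15 K and T_H = 293.85 K, so ΔT = 12.70 K.
COP_Carnot = T_H/ΔT = 293.85/12.70 = 23.14.
The heat pump delivers Q̇_H = COP × Ẇ = 247600 Btu/h; the resistance heater delivers Ẇ = 10700 Btu/h.
Extra = (COP − 1)·Ẇ = 236900 Btu/h.

240000 Btu/h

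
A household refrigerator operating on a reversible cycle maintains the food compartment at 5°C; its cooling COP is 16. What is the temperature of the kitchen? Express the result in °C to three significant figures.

22.4 °C

COP_R = T_C/(T_H − T_C) gives T_H − T_C = T_C/COP.
With T_C = 278.15 K, T_H = 278.15 × (1 + 1/16) = 295.53 K.
Converting, 295.53 K = 22.38°C.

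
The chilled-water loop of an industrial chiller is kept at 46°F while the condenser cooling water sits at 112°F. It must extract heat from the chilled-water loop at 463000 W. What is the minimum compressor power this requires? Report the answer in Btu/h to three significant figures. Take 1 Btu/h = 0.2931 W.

206000 Btu/h

In absolute terms T_C = 280.93 K and T_H = 317.59 K, so ΔT = 36.67 K.
COP_Carnot = T_C/ΔT = 280.93/36.67 = 7.662.
Ẇ_min = Q̇/COP_Carnot = 463000/7.662 = 60430 W = 206200 Btu/h.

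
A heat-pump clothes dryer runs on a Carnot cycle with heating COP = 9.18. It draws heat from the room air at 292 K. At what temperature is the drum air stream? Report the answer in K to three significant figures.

COP_HP = T_H/(T_H − T_C) rearranges to T_H = COP·T_C/(COP − 1).
With T_C = 292.00 K, T_H = 9.18 × 292.00/8.180 = 327.70 K.

328 K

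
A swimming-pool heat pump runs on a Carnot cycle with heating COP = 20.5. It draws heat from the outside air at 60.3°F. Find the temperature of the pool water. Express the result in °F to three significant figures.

87.0 °F

COP_HP = T_H/(T_H − T_C) rearranges to T_H = COP·T_C/(COP − 1).
With T_C = 288.87 K, T_H = 20.5 × 288.87/19.50 = 303.69 K.
Converting, 303.69 K = 86.97°F.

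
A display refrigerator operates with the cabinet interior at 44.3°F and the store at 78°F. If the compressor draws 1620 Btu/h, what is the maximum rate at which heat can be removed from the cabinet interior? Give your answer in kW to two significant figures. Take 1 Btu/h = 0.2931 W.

In absolute terms T_C = 279.98 K and T_H = 298.71 K, so ΔT = 18.72 K.
COP_Carnot = T_C/ΔT = 279.98/18.72 = 14.95.
Q̇_max = COP_Carnot × Ẇ = 14.95 × 1620 Btu/h = 24230 Btu/h = 7.101 kW.

7.1 kW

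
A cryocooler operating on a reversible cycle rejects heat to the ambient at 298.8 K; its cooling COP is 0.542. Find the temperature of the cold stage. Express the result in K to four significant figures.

For a Carnot refrigerator COP_R = T_C/(T_H − T_C), so T_C = COP·T_H/(1 + COP).
With T_H = 298.80 K, T_C = 0.542 × 298.80/1.542 = 105.03 K.

105.0 K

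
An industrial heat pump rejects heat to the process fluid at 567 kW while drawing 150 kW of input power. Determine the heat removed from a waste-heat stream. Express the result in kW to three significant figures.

For a cyclic device the first law requires Q̇_H = Q̇_C + Ẇ.
Q̇_C = Q̇_H − Ẇ = 417.0 kW.

417 kW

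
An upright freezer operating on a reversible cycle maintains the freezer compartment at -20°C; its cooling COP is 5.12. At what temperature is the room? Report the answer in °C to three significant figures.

COP_R = T_C/(T_H − T_C) gives T_H − T_C = T_C/COP.
With T_C = 253.15 K, T_H = 253.15 × (1 + 1/5.12) = 302.59 K.
Converting, 302.59 K = 29.44°C.

29.4 °C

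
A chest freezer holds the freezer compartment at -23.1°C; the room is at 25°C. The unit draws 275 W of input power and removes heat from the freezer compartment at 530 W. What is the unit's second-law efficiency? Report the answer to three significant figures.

COP_actual = Q̇_C/Ẇ = 530.0/275.0 = 1.927.
In absolute terms T_C = 250.05 K and T_H = 298.15 K, so ΔT = 48.10 K.
COP_Carnot = T_C/ΔT = 250.05/48.10 = 5.199.
η_II = COP_actual/COP_Carnot = 1.927/5.199 = 0.3707.

0.371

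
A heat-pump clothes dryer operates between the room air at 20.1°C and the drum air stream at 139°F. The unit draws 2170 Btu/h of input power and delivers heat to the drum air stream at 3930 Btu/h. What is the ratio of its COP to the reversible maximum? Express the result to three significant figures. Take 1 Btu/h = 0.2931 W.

COP_actual = Q̇_H/Ẇ = 3930/2170 = 1.811.
In absolute terms T_C = 293.25 K and T_H = 332.59 K, so ΔT = 39.34 K.
COP_Carnot = T_H/ΔT = 332.59/39.34 = 8.453.
η_II = COP_actual/COP_Carnot = 1.811/8.453 = 0.2142.

0.214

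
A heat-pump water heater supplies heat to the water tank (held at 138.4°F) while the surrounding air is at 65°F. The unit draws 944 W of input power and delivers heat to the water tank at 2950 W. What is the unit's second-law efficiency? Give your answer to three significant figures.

COP_actual = Q̇_H/Ẇ = 2950/944.0 = 3.125.
In absolute terms T_C = 291.48 K and T_H = 332.26 K, so ΔT = 40.78 K.
COP_Carnot = T_H/ΔT = 332.26/40.78 = 8.148.
η_II = COP_actual/COP_Carnot = 3.125/8.148 = 0.3835.

0.384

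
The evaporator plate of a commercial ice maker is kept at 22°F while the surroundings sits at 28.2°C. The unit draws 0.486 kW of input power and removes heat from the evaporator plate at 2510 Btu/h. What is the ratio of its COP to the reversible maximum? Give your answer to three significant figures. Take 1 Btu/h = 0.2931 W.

0.191

Converting, Q̇_C = 2510 Btu/h = 0.7357 kW, so COP_actual = Q̇_C/Ẇ = 0.7357/0.4860 = 1.514.
In absolute terms T_C = 267.59 K and T_H = 301.35 K, so ΔT = 33.76 K.
COP_Carnot = T_C/ΔT = 267.59/33.76 = 7.927.
η_II = COP_actual/COP_Carnot = 1.514/7.927 = 0.1910.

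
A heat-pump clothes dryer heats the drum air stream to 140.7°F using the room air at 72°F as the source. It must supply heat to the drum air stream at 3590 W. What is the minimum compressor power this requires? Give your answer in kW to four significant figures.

0.4108 kW

In absolute terms T_C = 295.37 K and T_H = 333.54 K, so ΔT = 38.17 K.
COP_Carnot = T_H/ΔT = 333.54/38.17 = 8.739.
Ẇ_min = Q̇/COP_Carnot = 3590/8.739 = 410.8 W = 0.4108 kW.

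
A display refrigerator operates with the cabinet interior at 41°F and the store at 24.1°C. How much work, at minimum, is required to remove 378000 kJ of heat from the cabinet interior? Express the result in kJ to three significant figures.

In absolute terms T_C = 278.15 K and T_H = 297.25 K, so ΔT = 19.10 K.
The reversible limit is COP_R = T_C/ΔT = 14.56, so W_min = Q_C/COP = Q_C·ΔT/T_C.
W_min = 378000 × 19.10/278.15 = 25960 kJ.

26000 kJ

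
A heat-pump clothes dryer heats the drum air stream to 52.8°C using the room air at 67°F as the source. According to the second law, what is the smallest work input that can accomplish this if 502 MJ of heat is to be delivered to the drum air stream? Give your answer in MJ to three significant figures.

In absolute terms T_C = 292.59 K and T_H = 325.95 K, so ΔT = 33.36 K.
The reversible limit is COP_HP = T_H/ΔT = 9.772, so W_min = Q_H/COP = Q_H·ΔT/T_H.
W_min = 502.0 × 33.36/325.95 = 51.37 MJ.

51.4 MJ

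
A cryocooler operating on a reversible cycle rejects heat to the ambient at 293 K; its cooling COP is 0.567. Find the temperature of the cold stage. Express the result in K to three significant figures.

106 K

For a Carnot refrigerator COP_R = T_C/(T_H − T_C), so T_C = COP·T_H/(1 + COP).
With T_H = 293.00 K, T_C = 0.567 × 293.00/1.567 = 106.02 K.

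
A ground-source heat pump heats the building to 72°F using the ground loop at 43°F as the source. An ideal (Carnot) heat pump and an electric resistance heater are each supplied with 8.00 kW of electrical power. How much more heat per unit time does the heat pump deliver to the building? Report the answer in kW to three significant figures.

139 kW

In absolute terms T_C = 279.26 K and T_H = 295.37 K, so ΔT = 16.11 K.
COP_Carnot = T_H/ΔT = 295.37/16.11 = 18.33.
The heat pump delivers Q̇_H = COP × Ẇ = 146.7 kW; the resistance heater delivers Ẇ = 8.000 kW.
Extra = (COP − 1)·Ẇ = 138.7 kW.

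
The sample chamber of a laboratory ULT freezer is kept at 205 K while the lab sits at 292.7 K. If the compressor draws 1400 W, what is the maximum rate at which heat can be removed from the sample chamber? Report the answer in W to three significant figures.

The reservoir spacing is ΔT = 292.7 − 205 = 87.70 K.
COP_Carnot = T_C/ΔT = 205.00/87.70 = 2.338.
Q̇_max = COP_Carnot × Ẇ = 2.338 × 1400 W = 3273 W.

3270 W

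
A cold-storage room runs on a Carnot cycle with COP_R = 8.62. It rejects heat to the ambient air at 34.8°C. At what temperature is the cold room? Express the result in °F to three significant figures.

37.0 °F

For a Carnot refrigerator COP_R = T_C/(T_H − T_C), so T_C = COP·T_H/(1 + COP).
With T_H = 307.95 K, T_C = 8.62 × 307.95/9.620 = 275.94 K.
Converting, 275.94 K = 37.02°F.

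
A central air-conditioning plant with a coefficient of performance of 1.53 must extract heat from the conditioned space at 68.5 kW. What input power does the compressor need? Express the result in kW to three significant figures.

Ẇ = Q̇_C/COP = 68.50/1.53 = 44.77 kW.

44.8 kW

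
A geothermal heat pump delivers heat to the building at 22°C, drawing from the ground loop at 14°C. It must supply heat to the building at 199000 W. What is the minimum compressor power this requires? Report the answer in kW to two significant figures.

5.4 kW

In absolute terms T_C = 287.15 K and T_H = 295.15 K, so ΔT = 8.000 K.
COP_Carnot = T_H/ΔT = 295.15/8.000 = 36.89.
Ẇ_min = Q̇/COP_Carnot = 199000/36.89 = 5394 W = 5.394 kW.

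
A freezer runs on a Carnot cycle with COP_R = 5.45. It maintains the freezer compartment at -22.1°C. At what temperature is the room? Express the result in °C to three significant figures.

24.0 °C

COP_R = T_C/(T_H − T_C) gives T_H − T_C = T_C/COP.
With T_C = 251.05 K, T_H = 251.05 × (1 + 1/5.45) = 297.11 K.
Converting, 297.11 K = 23.96°C.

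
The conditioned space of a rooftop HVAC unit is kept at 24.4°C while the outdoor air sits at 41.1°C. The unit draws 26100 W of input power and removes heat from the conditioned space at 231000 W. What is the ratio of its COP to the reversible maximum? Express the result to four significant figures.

0.4967

COP_actual = Q̇_C/Ẇ = 231000/26100 = 8.851.
In absolute terms T_C = 297.55 K and T_H = 314.25 K, so ΔT = 16.70 K.
COP_Carnot = T_C/ΔT = 297.55/16.70 = 17.82.
η_II = COP_actual/COP_Carnot = 8.851/17.82 = 0.4967.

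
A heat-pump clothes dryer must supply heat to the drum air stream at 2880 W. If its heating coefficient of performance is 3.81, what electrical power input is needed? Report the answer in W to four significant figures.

755.9 W

Ẇ = Q̇_H/COP_HP = 2880/3.81 = 755.9 W.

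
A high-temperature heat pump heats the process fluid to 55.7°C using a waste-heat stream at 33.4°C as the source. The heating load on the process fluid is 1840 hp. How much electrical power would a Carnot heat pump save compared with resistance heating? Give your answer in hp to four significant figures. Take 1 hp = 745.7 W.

In absolute terms T_C = 306.55 K and T_H = 328.85 K, so ΔT = 22.30 K.
COP_Carnot = T_H/ΔT = 328.85/22.30 = 14.75.
Resistance heating needs Ẇ_res = Q̇_H = 1840 hp; the reversible heat pump needs only Ẇ_hp = Q̇_H/COP = 124.8 hp.
Saving = 1840 − 124.8 = 1715 hp.

1715 hp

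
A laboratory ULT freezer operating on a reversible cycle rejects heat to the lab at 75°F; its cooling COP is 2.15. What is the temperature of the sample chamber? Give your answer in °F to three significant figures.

For a Carnot refrigerator COP_R = T_C/(T_H − T_C), so T_C = COP·T_H/(1 + COP).
With T_H = 297.04 K, T_C = 2.15 × 297.04/3.150 = 202.74 K.
Converting, 202.74 K = -94.74°F.

-94.7 °F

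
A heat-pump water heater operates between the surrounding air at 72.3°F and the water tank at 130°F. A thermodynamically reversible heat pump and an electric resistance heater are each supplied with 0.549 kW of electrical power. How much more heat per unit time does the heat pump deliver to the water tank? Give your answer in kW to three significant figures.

5.06 kW

In absolute terms T_C = 295.54 K and T_H = 327.59 K, so ΔT = 32.06 K.
COP_Carnot = T_H/ΔT = 327.59/32.06 = 10.22.
The heat pump delivers Q̇_H = COP × Ẇ = 5.611 kW; the resistance heater delivers Ẇ = 0.5490 kW.
Extra = (COP − 1)·Ẇ = 5.062 kW.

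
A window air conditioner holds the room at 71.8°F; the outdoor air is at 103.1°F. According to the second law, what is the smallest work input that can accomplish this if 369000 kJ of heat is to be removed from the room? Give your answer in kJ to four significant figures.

In absolute terms T_C = 295.26 K and T_H = 312.65 K, so ΔT = 17.39 K.
The reversible limit is COP_R = T_C/ΔT = 16.98, so W_min = Q_C/COP = Q_C·ΔT/T_C.
W_min = 369000 × 17.39/295.26 = 21730 kJ.

21730 kJ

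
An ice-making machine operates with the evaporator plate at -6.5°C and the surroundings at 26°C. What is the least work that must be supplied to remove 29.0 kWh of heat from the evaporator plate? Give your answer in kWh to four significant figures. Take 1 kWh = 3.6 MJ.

3.535 kWh

In absolute terms T_C = 266.65 K and T_H = 299.15 K, so ΔT = 32.50 K.
The reversible limit is COP_R = T_C/ΔT = 8.205, so W_min = Q_C/COP = Q_C·ΔT/T_C.
W_min = 29.00 × 32.50/266.65 = 3.535 kWh.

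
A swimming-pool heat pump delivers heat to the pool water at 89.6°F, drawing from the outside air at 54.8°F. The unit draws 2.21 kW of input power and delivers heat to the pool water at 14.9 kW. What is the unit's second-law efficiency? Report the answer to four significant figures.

0.4272

COP_actual = Q̇_H/Ẇ = 14.90/2.210 = 6.742.
In absolute terms T_C = 285.82 K and T_H = 305.15 K, so ΔT = 19.33 K.
COP_Carnot = T_H/ΔT = 305.15/19.33 = 15.78.
η_II = COP_actual/COP_Carnot = 6.742/15.78 = 0.4272.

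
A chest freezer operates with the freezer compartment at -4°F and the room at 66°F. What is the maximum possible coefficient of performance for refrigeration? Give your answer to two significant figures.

In absolute terms T_C = 253.15 K and T_H = 292.04 K, so ΔT = 38.89 K.
For a reversible cycle, COP_Carnot = T_C/ΔT = 253.15/38.89 = 6.510.

6.5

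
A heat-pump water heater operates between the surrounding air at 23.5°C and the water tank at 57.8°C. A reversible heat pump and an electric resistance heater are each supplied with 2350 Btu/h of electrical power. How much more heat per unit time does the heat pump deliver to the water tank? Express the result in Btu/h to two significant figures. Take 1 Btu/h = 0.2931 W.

20000 Btu/h

In absolute terms T_C = 296.65 K and T_H = 330.95 K, so ΔT = 34.30 K.
COP_Carnot = T_H/ΔT = 330.95/34.30 = 9.649.
The heat pump delivers Q̇_H = COP × Ẇ = 22670 Btu/h; the resistance heater delivers Ẇ = 2350 Btu/h.
Extra = (COP − 1)·Ẇ = 20320 Btu/h.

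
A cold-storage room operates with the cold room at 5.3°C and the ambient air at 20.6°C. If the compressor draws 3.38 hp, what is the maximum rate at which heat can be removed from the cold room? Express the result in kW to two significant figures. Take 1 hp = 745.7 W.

In absolute terms T_C = 278.45 K and T_H = 293.75 K, so ΔT = 15.30 K.
COP_Carnot = T_C/ΔT = 278.45/15.30 = 18.20.
Q̇_max = COP_Carnot × Ẇ = 18.20 × 3.380 hp = 61.51 hp = 45.87 kW.

46 kW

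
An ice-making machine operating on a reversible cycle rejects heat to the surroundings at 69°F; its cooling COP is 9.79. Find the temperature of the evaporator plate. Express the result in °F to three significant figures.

For a Carnot refrigerator COP_R = T_C/(T_H − T_C), so T_C = COP·T_H/(1 + COP).
With T_H = 293.71 K, T_C = 9.79 × 293.71/10.79 = 266.49 K.
Converting, 266.49 K = 20.00°F.

20.0 °F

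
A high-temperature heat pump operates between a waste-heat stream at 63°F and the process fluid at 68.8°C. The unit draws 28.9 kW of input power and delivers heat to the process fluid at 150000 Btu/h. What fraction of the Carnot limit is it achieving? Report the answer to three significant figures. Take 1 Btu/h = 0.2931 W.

Converting, Q̇_H = 150000 Btu/h = 43.97 kW, so COP_actual = Q̇_H/Ẇ = 43.97/28.90 = 1.521.
In absolute terms T_C = 290.37 K and T_H = 341.95 K, so ΔT = 51.58 K.
COP_Carnot = T_H/ΔT = 341.95/51.58 = 6.630.
η_II = COP_actual/COP_Carnot = 1.521/6.630 = 0.2295.

0.229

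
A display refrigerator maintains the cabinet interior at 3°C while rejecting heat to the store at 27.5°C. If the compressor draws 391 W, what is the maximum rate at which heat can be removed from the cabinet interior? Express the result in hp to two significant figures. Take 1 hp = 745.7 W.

In absolute terms T_C = 276.15 K and T_H = 300.65 K, so ΔT = 24.50 K.
COP_Carnot = T_C/ΔT = 276.15/24.50 = 11.27.
Q̇_max = COP_Carnot × Ẇ = 11.27 × 391.0 W = 4407 W = 5.910 hp.

5.9 hp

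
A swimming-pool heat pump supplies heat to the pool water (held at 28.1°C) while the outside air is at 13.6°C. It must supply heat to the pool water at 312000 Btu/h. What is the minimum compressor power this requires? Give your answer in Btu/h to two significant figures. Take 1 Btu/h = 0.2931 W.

15000 Btu/h

In absolute terms T_C = 286.75 K and T_H = 301.25 K, so ΔT = 14.50 K.
COP_Carnot = T_H/ΔT = 301.25/14.50 = 20.78.
Ẇ_min = Q̇/COP_Carnot = 312000/20.78 = 15020 Btu/h.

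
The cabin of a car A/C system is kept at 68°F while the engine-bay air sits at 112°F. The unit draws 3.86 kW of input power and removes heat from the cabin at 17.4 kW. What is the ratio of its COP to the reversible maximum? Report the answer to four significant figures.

COP_actual = Q̇_C/Ẇ = 17.40/3.860 = 4.508.
In absolute terms T_C = 293.15 K and T_H = 317.59 K, so ΔT = 24.44 K.
COP_Carnot = T_C/ΔT = 293.15/24.44 = 11.99.
η_II = COP_actual/COP_Carnot = 4.508/11.99 = 0.3759.

0.3759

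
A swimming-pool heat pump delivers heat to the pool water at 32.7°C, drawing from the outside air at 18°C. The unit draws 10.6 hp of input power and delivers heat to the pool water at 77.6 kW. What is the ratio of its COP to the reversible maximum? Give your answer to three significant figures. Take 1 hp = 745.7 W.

Converting, Q̇_H = 77.60 kW = 104.1 hp, so COP_actual = Q̇_H/Ẇ = 104.1/10.60 = 9.817.
In absolute terms T_C = 291.15 K and T_H = 305.85 K, so ΔT = 14.70 K.
COP_Carnot = T_H/ΔT = 305.85/14.70 = 20.81.
η_II = COP_actual/COP_Carnot = 9.817/20.81 = 0.4718.

0.472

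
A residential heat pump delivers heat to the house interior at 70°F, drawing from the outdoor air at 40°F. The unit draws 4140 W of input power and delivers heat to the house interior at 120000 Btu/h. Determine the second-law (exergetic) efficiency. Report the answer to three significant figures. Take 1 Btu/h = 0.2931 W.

Converting, Q̇_H = 120000 Btu/h = 35170 W, so COP_actual = Q̇_H/Ẇ = 35170/4140 = 8.496.
In absolute terms T_C = 277.59 K and T_H = 294.26 K, so ΔT = 16.67 K.
COP_Carnot = T_H/ΔT = 294.26/16.67 = 17.66.
η_II = COP_actual/COP_Carnot = 8.496/17.66 = 0.4812.

0.481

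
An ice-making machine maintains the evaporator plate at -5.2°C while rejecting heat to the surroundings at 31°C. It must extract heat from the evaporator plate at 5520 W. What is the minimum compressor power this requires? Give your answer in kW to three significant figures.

0.746 kW

In absolute terms T_C = 267.95 K and T_H = 304.15 K, so ΔT = 36.20 K.
COP_Carnot = T_C/ΔT = 267.95/36.20 = 7.402.
Ẇ_min = Q̇/COP_Carnot = 5520/7.402 = 745.8 W = 0.7458 kW.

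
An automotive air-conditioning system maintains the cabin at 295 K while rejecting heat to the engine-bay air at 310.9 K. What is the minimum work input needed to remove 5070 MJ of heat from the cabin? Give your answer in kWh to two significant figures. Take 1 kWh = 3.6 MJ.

The reservoir spacing is ΔT = 310.9 − 295 = 15.90 K.
The reversible limit is COP_R = T_C/ΔT = 18.55, so W_min = Q_C/COP = Q_C·ΔT/T_C.
W_min = 5070 × 15.90/295.00 = 273.3 MJ = 75.91 kWh.

76 kWh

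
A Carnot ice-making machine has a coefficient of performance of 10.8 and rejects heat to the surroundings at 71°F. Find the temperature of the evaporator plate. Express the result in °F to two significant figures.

26 °F

For a Carnot refrigerator COP_R = T_C/(T_H − T_C), so T_C = COP·T_H/(1 + COP).
With T_H = 294.82 K, T_C = 10.8 × 294.82/11.80 = 269.83 K.
Converting, 269.83 K = 26.03°F.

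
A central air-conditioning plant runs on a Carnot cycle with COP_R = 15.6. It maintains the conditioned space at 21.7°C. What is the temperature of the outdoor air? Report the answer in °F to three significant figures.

105 °F

COP_R = T_C/(T_H − T_C) gives T_H − T_C = T_C/COP.
With T_C = 294.85 K, T_H = 294.85 × (1 + 1/15.6) = 313.75 K.
Converting, 313.75 K = 105.08°F.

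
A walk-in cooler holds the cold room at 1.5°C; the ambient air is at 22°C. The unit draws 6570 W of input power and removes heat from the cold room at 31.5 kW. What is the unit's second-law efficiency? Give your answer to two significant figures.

Converting, Q̇_C = 31.50 kW = 31500 W, so COP_actual = Q̇_C/Ẇ = 31500/6570 = 4.795.
In absolute terms T_C = 274.65 K and T_H = 295.15 K, so ΔT = 20.50 K.
COP_Carnot = T_C/ΔT = 274.65/20.50 = 13.40.
η_II = COP_actual/COP_Carnot = 4.795/13.40 = 0.3579.

0.36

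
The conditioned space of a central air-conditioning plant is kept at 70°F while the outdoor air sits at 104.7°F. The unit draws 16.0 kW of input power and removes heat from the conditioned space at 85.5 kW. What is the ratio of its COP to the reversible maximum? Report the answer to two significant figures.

COP_actual = Q̇_C/Ẇ = 85.50/16.00 = 5.344.
In absolute terms T_C = 294.26 K and T_H = 313.54 K, so ΔT = 19.28 K.
COP_Carnot = T_C/ΔT = 294.26/19.28 = 15.26.
η_II = COP_actual/COP_Carnot = 5.344/15.26 = 0.3501.

0.35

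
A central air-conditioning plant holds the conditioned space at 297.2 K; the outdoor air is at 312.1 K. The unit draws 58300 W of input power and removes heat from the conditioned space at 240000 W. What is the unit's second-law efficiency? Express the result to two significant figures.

0.21

COP_actual = Q̇_C/Ẇ = 240000/58300 = 4.117.
The reservoir spacing is ΔT = 312.1 − 297.2 = 14.90 K.
COP_Carnot = T_C/ΔT = 297.20/14.90 = 19.95.
η_II = COP_actual/COP_Carnot = 4.117/19.95 = 0.2064.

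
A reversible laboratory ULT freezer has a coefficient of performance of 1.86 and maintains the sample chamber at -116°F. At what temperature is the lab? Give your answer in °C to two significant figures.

COP_R = T_C/(T_H − T_C) gives T_H − T_C = T_C/COP.
With T_C = 190.93 K, T_H = 190.93 × (1 + 1/1.86) = 293.58 K.
Converting, 293.58 K = 20.43°C.

20 °C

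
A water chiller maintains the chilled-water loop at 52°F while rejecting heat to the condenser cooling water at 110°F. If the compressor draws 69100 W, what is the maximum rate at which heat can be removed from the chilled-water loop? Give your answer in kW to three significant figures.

In absolute terms T_C = 284.26 K and T_H = 316.48 K, so ΔT = 32.22 K.
COP_Carnot = T_C/ΔT = 284.26/32.22 = 8.822.
Q̇_max = COP_Carnot × Ẇ = 8.822 × 69100 W = 609600 W = 609.6 kW.

610 kW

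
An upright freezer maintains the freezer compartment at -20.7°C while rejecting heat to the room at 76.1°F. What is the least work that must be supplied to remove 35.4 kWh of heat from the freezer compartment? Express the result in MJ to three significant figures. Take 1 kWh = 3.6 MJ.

22.8 MJ

In absolute terms T_C = 252.45 K and T_H = 297.65 K, so ΔT = 45.20 K.
The reversible limit is COP_R = T_C/ΔT = 5.585, so W_min = Q_C/COP = Q_C·ΔT/T_C.
W_min = 35.40 × 45.20/252.45 = 6.338 kWh = 22.82 MJ.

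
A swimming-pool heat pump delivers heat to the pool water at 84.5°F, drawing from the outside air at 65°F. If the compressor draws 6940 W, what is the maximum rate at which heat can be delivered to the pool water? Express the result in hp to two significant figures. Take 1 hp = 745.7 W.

In absolute terms T_C = 291.48 K and T_H = 302.32 K, so ΔT = 10.83 K.
COP_Carnot = T_H/ΔT = 302.32/10.83 = 27.91.
Q̇_max = COP_Carnot × Ẇ = 27.91 × 6940 W = 193700 W = 259.7 hp.

260 hp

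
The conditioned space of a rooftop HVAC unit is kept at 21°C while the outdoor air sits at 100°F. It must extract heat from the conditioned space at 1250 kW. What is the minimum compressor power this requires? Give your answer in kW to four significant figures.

In absolute terms T_C = 294.15 K and T_H = 310.93 K, so ΔT = 16.78 K.
COP_Carnot = T_C/ΔT = 294.15/16.78 = 17.53.
Ẇ_min = Q̇/COP_Carnot = 1250/17.53 = 71.30 kW.

71.30 kW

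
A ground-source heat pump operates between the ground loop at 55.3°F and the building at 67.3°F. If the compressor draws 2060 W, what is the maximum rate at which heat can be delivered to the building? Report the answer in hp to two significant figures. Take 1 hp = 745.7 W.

In absolute terms T_C = 286.09 K and T_H = 292.76 K, so ΔT = 6.667 K.
COP_Carnot = T_H/ΔT = 292.76/6.667 = 43.91.
Q̇_max = COP_Carnot × Ẇ = 43.91 × 2060 W = 90460 W = 121.3 hp.

120 hp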